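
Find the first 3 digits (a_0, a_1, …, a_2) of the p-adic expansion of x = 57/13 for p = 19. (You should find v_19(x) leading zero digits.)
(a_0, …, a_2) = (0, 9, 1)

v_19(57/13) = 1, so a_0 = ... = a_0 = 0. Factor out: x = 19^1 · u with u = 3/13 a unit in ℤ_19. Expand u iteratively via a_{v+i} = u_i mod 19, u_{i+1} = (u_i − a_{v+i})/19:
  u_0 = 3/13;  a_1 = 9;  u_1 = (u_0 − 9)/19 = -6/13
  u_1 = -6/13;  a_2 = 1;  u_2 = (u_1 − 1)/19 = -1/13
Digits: (0, 9, 1).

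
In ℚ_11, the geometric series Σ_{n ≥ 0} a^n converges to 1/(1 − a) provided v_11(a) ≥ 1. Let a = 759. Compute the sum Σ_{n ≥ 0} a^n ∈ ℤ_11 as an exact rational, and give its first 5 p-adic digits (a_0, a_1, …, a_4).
Σ a^n = 1/(1 − a) = -1/758;  first 5 digits = (1, 3, 4, 9, 9)

v_11(a) = 1 ≥ 1, so the series converges in ℤ_11 to 1/(1 − a) = 1/(1 − 759) = -1/758. Expand this rational in ℤ_11: compute digits iteratively via d_i = x_i mod 11, x_{i+1} = (x_i − d_i)/11. The first 5 digits are (1, 3, 4, 9, 9).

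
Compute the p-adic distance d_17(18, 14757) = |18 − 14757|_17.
d_17(18, 14757) = 1/4913

Step 1 — x − y = 18 − 14757 = -14739. Step 2 — v_17(-14739) = 3 (factor: -14739 = −(17^3 · 3); the sign does not affect v_p). Step 3 — |x − y|_17 = 17^{-3} = 1/4913.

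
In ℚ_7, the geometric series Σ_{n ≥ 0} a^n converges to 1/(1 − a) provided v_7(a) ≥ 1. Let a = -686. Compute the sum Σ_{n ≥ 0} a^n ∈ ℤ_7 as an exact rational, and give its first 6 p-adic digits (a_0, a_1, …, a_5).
Σ a^n = 1/(1 − a) = 1/687;  first 6 digits = (1, 0, 0, 5, 6, 6)

v_7(a) = 3 ≥ 1, so the series converges in ℤ_7 to 1/(1 − a) = 1/(1 − (-686)) = 1/687. Expand this rational in ℤ_7: compute digits iteratively via d_i = x_i mod 7, x_{i+1} = (x_i − d_i)/7. The first 6 digits are (1, 0, 0, 5, 6, 6).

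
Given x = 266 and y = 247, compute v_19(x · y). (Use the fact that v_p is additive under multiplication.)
v_19(65702) = 2

v_p(x) = 1 (factor: 266 = 19^1 · 14); v_p(y) = 1 (factor: 247 = 19^1 · 13). Additivity: v_p(xy) = v_p(x) + v_p(y) = 1 + 1 = 2. (Direct check: xy = 65702 = 19^2 · (182).)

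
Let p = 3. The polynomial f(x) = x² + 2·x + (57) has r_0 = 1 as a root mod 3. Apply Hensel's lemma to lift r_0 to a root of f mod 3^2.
r_1 = 4 (mod 9)

Hensel: r_{i+1} = r_i − f(r_i)·(f′(r_i))^{-1} mod 3^{i+2}, f′(x) = 2x + 2. Iterate:
  r_0 = 1 (mod 3)
  r_1 = 4 (mod 9)
Final: r = 4 satisfies f(r) ≡ 0 mod 3^2.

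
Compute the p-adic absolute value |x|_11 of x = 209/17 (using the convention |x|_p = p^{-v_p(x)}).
|209/17|_11 = 1/11

Step 1 — compute v_11(x) by factoring powers of 11 out of the numerator and denominator: v_11(209/17) = 1. Step 2 — apply |x|_p = p^{-v_p(x)} = 11^{-1} = 1/11.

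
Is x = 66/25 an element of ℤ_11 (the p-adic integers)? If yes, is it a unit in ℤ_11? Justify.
x ∈ ℤ_11 but not a unit; v_11(x) = 1 > 0

ℤ_11 = {x ∈ ℚ_11 : v_11(x) ≥ 0} and ℤ_11^× = {x ∈ ℤ_11 : v_11(x) = 0}. Here v_11(66/25) = v_11(num) − v_11(den) = 1; compare against these criteria.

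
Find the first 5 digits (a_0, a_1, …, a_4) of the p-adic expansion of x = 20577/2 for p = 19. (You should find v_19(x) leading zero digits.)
(a_0, …, a_4) = (0, 0, 0, 11, 9)

v_19(20577/2) = 3, so a_0 = ... = a_2 = 0. Factor out: x = 19^3 · u with u = 3/2 a unit in ℤ_19. Expand u iteratively via a_{v+i} = u_i mod 19, u_{i+1} = (u_i − a_{v+i})/19:
  u_0 = 3/2;  a_3 = 11;  u_1 = (u_0 − 11)/19 = -1/2
  u_1 = -1/2;  a_4 = 9;  u_2 = (u_1 − 9)/19 = -1/2
Digits: (0, 0, 0, 11, 9).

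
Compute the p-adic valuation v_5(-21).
v_5(-21) = 0

v_5(n) is the largest exponent k such that 5^k divides n. Factor out: -21 = -5^0 · 21. (Sign doesn't affect v_p.) So v_5(-21) = 0.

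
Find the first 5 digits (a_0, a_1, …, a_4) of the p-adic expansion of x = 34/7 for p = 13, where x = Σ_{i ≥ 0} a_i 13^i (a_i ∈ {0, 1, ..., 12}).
(a_0, …, a_4) = (3, 2, 11, 1, 11)

v_13(34/7) = 0 (numerator and denominator both coprime to 13), so x ∈ ℤ_13^×. Compute digits iteratively via a_i = x_i mod 13, x_{i+1} = (x_i − a_i)/13, with x_0 = x:
  x_0 = 34/7;  a_0 = 3;  x_1 = (x_0 − 3)/13 = 1/7
  x_1 = 1/7;  a_1 = 2;  x_2 = (x_1 − 2)/13 = -1/7
  x_2 = -1/7;  a_2 = 11;  x_3 = (x_2 − 11)/13 = -6/7
  x_3 = -6/7;  a_3 = 1;  x_4 = (x_3 − 1)/13 = -1/7
  x_4 = -1/7;  a_4 = 11;  x_5 = (x_4 − 11)/13 = -6/7
Digits: (3, 2, 11, 1, 11).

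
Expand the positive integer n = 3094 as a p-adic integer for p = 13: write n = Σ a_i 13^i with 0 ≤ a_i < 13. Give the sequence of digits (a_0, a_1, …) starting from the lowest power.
(a_0, a_1, …) = (0, 4, 5, 1)

Repeated division by 13 gives the digits low-to-high: 3094 = 4·13^1 + 5·13^2 + 1·13^3. Digit sequence: (0, 4, 5, 1).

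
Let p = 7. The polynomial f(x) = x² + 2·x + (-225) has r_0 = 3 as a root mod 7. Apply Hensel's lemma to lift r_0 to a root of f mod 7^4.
r_3 = 948 (mod 2401)

Hensel: r_{i+1} = r_i − f(r_i)·(f′(r_i))^{-1} mod 7^{i+2}, f′(x) = 2x + 2. Iterate:
  r_0 = 3 (mod 7)
  r_1 = 17 (mod 49)
  r_2 = 262 (mod 343)
  r_3 = 948 (mod 2401)
Final: r = 948 satisfies f(r) ≡ 0 mod 7^4.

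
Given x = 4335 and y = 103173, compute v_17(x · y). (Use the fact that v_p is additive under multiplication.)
v_17(447254955) = 5

v_p(x) = 2 (factor: 4335 = 17^2 · 15); v_p(y) = 3 (factor: 103173 = 17^3 · 21). Additivity: v_p(xy) = v_p(x) + v_p(y) = 2 + 3 = 5. (Direct check: xy = 447254955 = 17^5 · (315).)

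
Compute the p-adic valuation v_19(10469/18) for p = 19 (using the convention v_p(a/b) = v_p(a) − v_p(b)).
v_19(10469/18) = 2

Factor powers of 19 from the numerator and denominator of the reduced fraction: 10469 = 19^2 · 29 and 18 = 19^0 · 18. Apply v_p(a/b) = v_p(a) − v_p(b): v_19(10469/18) = 2 − 0 = 2.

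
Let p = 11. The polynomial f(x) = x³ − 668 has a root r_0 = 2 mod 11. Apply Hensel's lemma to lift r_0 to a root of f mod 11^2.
r_1 = 57 (mod 121)

Hensel: r_{i+1} = r_i − f(r_i)/f′(r_i) mod 11^{i+2}, where f′(x) = 3x². Iterate:
  r_0 = 2 (mod 11)
  r_1 = 57 (mod 121)
Final: r = 57 with f(r) ≡ 0 mod 11^2.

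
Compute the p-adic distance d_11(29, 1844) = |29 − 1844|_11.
d_11(29, 1844) = 1/121

Step 1 — x − y = 29 − 1844 = -1815. Step 2 — v_11(-1815) = 2 (factor: -1815 = −(11^2 · 15); the sign does not affect v_p). Step 3 — |x − y|_11 = 11^{-2} = 1/121.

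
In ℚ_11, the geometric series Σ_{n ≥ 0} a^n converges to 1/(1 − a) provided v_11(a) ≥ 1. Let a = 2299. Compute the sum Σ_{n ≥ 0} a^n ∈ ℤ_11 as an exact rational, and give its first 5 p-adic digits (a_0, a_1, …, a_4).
Σ a^n = 1/(1 − a) = -1/2298;  first 5 digits = (1, 0, 8, 1, 9)

v_11(a) = 2 ≥ 1, so the series converges in ℤ_11 to 1/(1 − a) = 1/(1 − 2299) = -1/2298. Expand this rational in ℤ_11: compute digits iteratively via d_i = x_i mod 11, x_{i+1} = (x_i − d_i)/11. The first 5 digits are (1, 0, 8, 1, 9).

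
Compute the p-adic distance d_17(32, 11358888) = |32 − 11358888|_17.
d_17(32, 11358888) = 1/1419857

Step 1 — x − y = 32 − 11358888 = -11358856. Step 2 — v_17(-11358856) = 5 (factor: -11358856 = −(17^5 · 8); the sign does not affect v_p). Step 3 — |x − y|_17 = 17^{-5} = 1/1419857.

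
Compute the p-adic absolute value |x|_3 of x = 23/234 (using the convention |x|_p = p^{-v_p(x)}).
|23/234|_3 = 9

Step 1 — compute v_3(x) by factoring powers of 3 out of the numerator and denominator: v_3(23/234) = -2. Step 2 — apply |x|_p = p^{-v_p(x)} = 3^{2} = 9.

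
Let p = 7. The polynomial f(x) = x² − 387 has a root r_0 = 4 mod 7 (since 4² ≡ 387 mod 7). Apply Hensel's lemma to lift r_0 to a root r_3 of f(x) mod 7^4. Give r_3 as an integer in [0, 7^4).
r_3 = 1110 (mod 2401)

Hensel's recurrence: r_{i+1} = r_i − f(r_i)·(f′(r_i))^{-1} mod 7^{i+2}, with f′(x) = 2x. Iterate:
  r_0 = 4 (mod 7)
  r_1 = 32 (mod 49)
  r_2 = 81 (mod 343)
  r_3 = 1110 (mod 2401)
Final: r_3 = 1110, and one checks f(r_3) ≡ 0 mod 7^4.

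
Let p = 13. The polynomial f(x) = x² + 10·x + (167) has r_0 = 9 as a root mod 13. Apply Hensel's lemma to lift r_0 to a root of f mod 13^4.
r_3 = 2037 (mod 28561)

Hensel: r_{i+1} = r_i − f(r_i)·(f′(r_i))^{-1} mod 13^{i+2}, f′(x) = 2x + 10. Iterate:
  r_0 = 9 (mod 13)
  r_1 = 9 (mod 169)
  r_2 = 2037 (mod 2197)
  r_3 = 2037 (mod 28561)
Final: r = 2037 satisfies f(r) ≡ 0 mod 13^4.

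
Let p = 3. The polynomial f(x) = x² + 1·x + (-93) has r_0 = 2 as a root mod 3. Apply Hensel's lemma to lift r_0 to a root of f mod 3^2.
r_1 = 5 (mod 9)

Hensel: r_{i+1} = r_i − f(r_i)·(f′(r_i))^{-1} mod 3^{i+2}, f′(x) = 2x + 1. Iterate:
  r_0 = 2 (mod 3)
  r_1 = 5 (mod 9)
Final: r = 5 satisfies f(r) ≡ 0 mod 3^2.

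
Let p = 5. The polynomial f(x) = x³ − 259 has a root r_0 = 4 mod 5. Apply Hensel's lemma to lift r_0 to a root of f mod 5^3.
r_2 = 69 (mod 125)

Hensel: r_{i+1} = r_i − f(r_i)/f′(r_i) mod 5^{i+2}, where f′(x) = 3x². Iterate:
  r_0 = 4 (mod 5)
  r_1 = 19 (mod 25)
  r_2 = 69 (mod 125)
Final: r = 69 with f(r) ≡ 0 mod 5^3.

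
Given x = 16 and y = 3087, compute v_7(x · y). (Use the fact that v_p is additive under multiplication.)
v_7(49392) = 3

v_p(x) = 0 (factor: 16 = 7^0 · 16); v_p(y) = 3 (factor: 3087 = 7^3 · 9). Additivity: v_p(xy) = v_p(x) + v_p(y) = 0 + 3 = 3. (Direct check: xy = 49392 = 7^3 · (144).)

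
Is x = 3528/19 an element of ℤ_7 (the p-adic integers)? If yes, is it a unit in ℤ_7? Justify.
x ∈ ℤ_7 but not a unit; v_7(x) = 2 > 0

ℤ_7 = {x ∈ ℚ_7 : v_7(x) ≥ 0} and ℤ_7^× = {x ∈ ℤ_7 : v_7(x) = 0}. Here v_7(3528/19) = v_7(num) − v_7(den) = 2; compare against these criteria.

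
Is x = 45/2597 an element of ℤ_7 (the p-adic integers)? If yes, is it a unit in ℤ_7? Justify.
x ∉ ℤ_7 (v_7(x) = -2 < 0)

ℤ_7 = {x ∈ ℚ_7 : v_7(x) ≥ 0} and ℤ_7^× = {x ∈ ℤ_7 : v_7(x) = 0}. Here v_7(45/2597) = v_7(num) − v_7(den) = -2; compare against these criteria.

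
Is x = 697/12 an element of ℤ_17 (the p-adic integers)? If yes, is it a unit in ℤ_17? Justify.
x ∈ ℤ_17 but not a unit; v_17(x) = 1 > 0

ℤ_17 = {x ∈ ℚ_17 : v_17(x) ≥ 0} and ℤ_17^× = {x ∈ ℤ_17 : v_17(x) = 0}. Here v_17(697/12) = v_17(num) − v_17(den) = 1; compare against these criteria.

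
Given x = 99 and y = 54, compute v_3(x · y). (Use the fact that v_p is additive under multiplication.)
v_3(5346) = 5

v_p(x) = 2 (factor: 99 = 3^2 · 11); v_p(y) = 3 (factor: 54 = 3^3 · 2). Additivity: v_p(xy) = v_p(x) + v_p(y) = 2 + 3 = 5. (Direct check: xy = 5346 = 3^5 · (22).)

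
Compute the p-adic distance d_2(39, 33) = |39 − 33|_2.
d_2(39, 33) = 1/2

Step 1 — x − y = 39 − 33 = 6. Step 2 — v_2(6) = 1 (factor: 6 = (2^1 · 3); the sign does not affect v_p). Step 3 — |x − y|_2 = 2^{-1} = 1/2.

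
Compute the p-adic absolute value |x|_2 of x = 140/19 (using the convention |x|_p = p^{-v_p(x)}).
|140/19|_2 = 1/4

Step 1 — compute v_2(x) by factoring powers of 2 out of the numerator and denominator: v_2(140/19) = 2. Step 2 — apply |x|_p = p^{-v_p(x)} = 2^{-2} = 1/4.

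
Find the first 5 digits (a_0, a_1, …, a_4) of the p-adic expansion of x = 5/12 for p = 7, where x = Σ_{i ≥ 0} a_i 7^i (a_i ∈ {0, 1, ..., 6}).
(a_0, …, a_4) = (1, 4, 0, 4, 0)

v_7(5/12) = 0 (numerator and denominator both coprime to 7), so x ∈ ℤ_7^×. Compute digits iteratively via a_i = x_i mod 7, x_{i+1} = (x_i − a_i)/7, with x_0 = x:
  x_0 = 5/12;  a_0 = 1;  x_1 = (x_0 − 1)/7 = -1/12
  x_1 = -1/12;  a_1 = 4;  x_2 = (x_1 − 4)/7 = -7/12
  x_2 = -7/12;  a_2 = 0;  x_3 = (x_2 − 0)/7 = -1/12
  x_3 = -1/12;  a_3 = 4;  x_4 = (x_3 − 4)/7 = -7/12
  x_4 = -7/12;  a_4 = 0;  x_5 = (x_4 − 0)/7 = -1/12
Digits: (1, 4, 0, 4, 0).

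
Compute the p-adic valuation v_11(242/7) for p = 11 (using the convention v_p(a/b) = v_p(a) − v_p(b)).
v_11(242/7) = 2

Factor powers of 11 from the numerator and denominator of the reduced fraction: 242 = 11^2 · 2 and 7 = 11^0 · 7. Apply v_p(a/b) = v_p(a) − v_p(b): v_11(242/7) = 2 − 0 = 2.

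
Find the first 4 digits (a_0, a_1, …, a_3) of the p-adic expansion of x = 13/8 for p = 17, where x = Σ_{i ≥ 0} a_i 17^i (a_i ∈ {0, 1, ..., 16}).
(a_0, …, a_3) = (8, 6, 6, 6)

v_17(13/8) = 0 (numerator and denominator both coprime to 17), so x ∈ ℤ_17^×. Compute digits iteratively via a_i = x_i mod 17, x_{i+1} = (x_i − a_i)/17, with x_0 = x:
  x_0 = 13/8;  a_0 = 8;  x_1 = (x_0 − 8)/17 = -3/8
  x_1 = -3/8;  a_1 = 6;  x_2 = (x_1 − 6)/17 = -3/8
  x_2 = -3/8;  a_2 = 6;  x_3 = (x_2 − 6)/17 = -3/8
  x_3 = -3/8;  a_3 = 6;  x_4 = (x_3 − 6)/17 = -3/8
Digits: (8, 6, 6, 6).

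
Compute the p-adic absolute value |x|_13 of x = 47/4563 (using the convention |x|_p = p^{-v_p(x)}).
|47/4563|_13 = 169

Step 1 — compute v_13(x) by factoring powers of 13 out of the numerator and denominator: v_13(47/4563) = -2. Step 2 — apply |x|_p = p^{-v_p(x)} = 13^{2} = 169.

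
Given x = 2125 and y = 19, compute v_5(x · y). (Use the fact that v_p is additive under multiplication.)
v_5(40375) = 3

v_p(x) = 3 (factor: 2125 = 5^3 · 17); v_p(y) = 0 (factor: 19 = 5^0 · 19). Additivity: v_p(xy) = v_p(x) + v_p(y) = 3 + 0 = 3. (Direct check: xy = 40375 = 5^3 · (323).)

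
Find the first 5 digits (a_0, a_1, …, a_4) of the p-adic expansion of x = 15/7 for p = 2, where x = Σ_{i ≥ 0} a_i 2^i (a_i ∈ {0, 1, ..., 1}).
(a_0, …, a_4) = (1, 0, 0, 1, 1)

v_2(15/7) = 0 (numerator and denominator both coprime to 2), so x ∈ ℤ_2^×. Compute digits iteratively via a_i = x_i mod 2, x_{i+1} = (x_i − a_i)/2, with x_0 = x:
  x_0 = 15/7;  a_0 = 1;  x_1 = (x_0 − 1)/2 = 4/7
  x_1 = 4/7;  a_1 = 0;  x_2 = (x_1 − 0)/2 = 2/7
  x_2 = 2/7;  a_2 = 0;  x_3 = (x_2 − 0)/2 = 1/7
  x_3 = 1/7;  a_3 = 1;  x_4 = (x_3 − 1)/2 = -3/7
  x_4 = -3/7;  a_4 = 1;  x_5 = (x_4 − 1)/2 = -5/7
Digits: (1, 0, 0, 1, 1).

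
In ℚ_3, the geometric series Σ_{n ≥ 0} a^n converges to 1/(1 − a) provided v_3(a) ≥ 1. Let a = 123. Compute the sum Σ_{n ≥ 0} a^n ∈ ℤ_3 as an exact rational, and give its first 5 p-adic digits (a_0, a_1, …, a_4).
Σ a^n = 1/(1 − a) = -1/122;  first 5 digits = (1, 2, 2, 2, 2)

v_3(a) = 1 ≥ 1, so the series converges in ℤ_3 to 1/(1 − a) = 1/(1 − 123) = -1/122. Expand this rational in ℤ_3: compute digits iteratively via d_i = x_i mod 3, x_{i+1} = (x_i − d_i)/3. The first 5 digits are (1, 2, 2, 2, 2).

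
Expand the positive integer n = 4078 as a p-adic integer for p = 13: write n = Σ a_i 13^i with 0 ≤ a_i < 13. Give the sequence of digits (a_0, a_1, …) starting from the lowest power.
(a_0, a_1, …) = (9, 1, 11, 1)

Repeated division by 13 gives the digits low-to-high: 4078 = 9 + 1·13^1 + 11·13^2 + 1·13^3. Digit sequence: (9, 1, 11, 1).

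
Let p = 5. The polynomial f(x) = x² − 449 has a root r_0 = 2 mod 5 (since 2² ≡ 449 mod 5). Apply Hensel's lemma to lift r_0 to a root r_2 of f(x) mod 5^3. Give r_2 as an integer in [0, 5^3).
r_2 = 107 (mod 125)

Hensel's recurrence: r_{i+1} = r_i − f(r_i)·(f′(r_i))^{-1} mod 5^{i+2}, with f′(x) = 2x. Iterate:
  r_0 = 2 (mod 5)
  r_1 = 7 (mod 25)
  r_2 = 107 (mod 125)
Final: r_2 = 107, and one checks f(r_2) ≡ 0 mod 5^3.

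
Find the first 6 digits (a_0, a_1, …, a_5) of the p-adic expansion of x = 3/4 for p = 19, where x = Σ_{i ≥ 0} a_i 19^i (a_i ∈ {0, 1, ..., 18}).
(a_0, …, a_5) = (15, 4, 14, 4, 14, 4)

v_19(3/4) = 0 (numerator and denominator both coprime to 19), so x ∈ ℤ_19^×. Compute digits iteratively via a_i = x_i mod 19, x_{i+1} = (x_i − a_i)/19, with x_0 = x:
  x_0 = 3/4;  a_0 = 15;  x_1 = (x_0 − 15)/19 = -3/4
  x_1 = -3/4;  a_1 = 4;  x_2 = (x_1 − 4)/19 = -1/4
  x_2 = -1/4;  a_2 = 14;  x_3 = (x_2 − 14)/19 = -3/4
  x_3 = -3/4;  a_3 = 4;  x_4 = (x_3 − 4)/19 = -1/4
  x_4 = -1/4;  a_4 = 14;  x_5 = (x_4 − 14)/19 = -3/4
  x_5 = -3/4;  a_5 = 4;  x_6 = (x_5 − 4)/19 = -1/4
Digits: (15, 4, 14, 4, 14, 4).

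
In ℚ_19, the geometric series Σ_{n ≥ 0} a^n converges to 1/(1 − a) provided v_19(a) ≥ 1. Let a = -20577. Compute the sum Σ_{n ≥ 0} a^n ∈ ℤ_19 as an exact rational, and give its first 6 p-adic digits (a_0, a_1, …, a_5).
Σ a^n = 1/(1 − a) = 1/20578;  first 6 digits = (1, 0, 0, 16, 18, 18)

v_19(a) = 3 ≥ 1, so the series converges in ℤ_19 to 1/(1 − a) = 1/(1 − (-20577)) = 1/20578. Expand this rational in ℤ_19: compute digits iteratively via d_i = x_i mod 19, x_{i+1} = (x_i − d_i)/19. The first 6 digits are (1, 0, 0, 16, 18, 18).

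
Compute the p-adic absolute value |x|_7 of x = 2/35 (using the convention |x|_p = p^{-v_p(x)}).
|2/35|_7 = 7

Step 1 — compute v_7(x) by factoring powers of 7 out of the numerator and denominator: v_7(2/35) = -1. Step 2 — apply |x|_p = p^{-v_p(x)} = 7^{1} = 7.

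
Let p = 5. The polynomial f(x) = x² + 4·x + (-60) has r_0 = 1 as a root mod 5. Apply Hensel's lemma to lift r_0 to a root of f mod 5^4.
r_3 = 6 (mod 625)

Hensel: r_{i+1} = r_i − f(r_i)·(f′(r_i))^{-1} mod 5^{i+2}, f′(x) = 2x + 4. Iterate:
  r_0 = 1 (mod 5)
  r_1 = 6 (mod 25)
  r_2 = 6 (mod 125)
  r_3 = 6 (mod 625)
Final: r = 6 satisfies f(r) ≡ 0 mod 5^4.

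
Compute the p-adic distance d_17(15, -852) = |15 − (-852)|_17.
d_17(15, -852) = 1/289

Step 1 — x − y = 15 − (-852) = 867. Step 2 — v_17(867) = 2 (factor: 867 = (17^2 · 3); the sign does not affect v_p). Step 3 — |x − y|_17 = 17^{-2} = 1/289.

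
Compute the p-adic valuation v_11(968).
v_11(968) = 2

v_11(n) is the largest exponent k such that 11^k divides n. Factor out: 968 = 11^2 · 8. (Sign doesn't affect v_p.) So v_11(968) = 2.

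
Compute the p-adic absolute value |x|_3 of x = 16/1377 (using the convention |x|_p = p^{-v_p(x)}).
|16/1377|_3 = 81

Step 1 — compute v_3(x) by factoring powers of 3 out of the numerator and denominator: v_3(16/1377) = -4. Step 2 — apply |x|_p = p^{-v_p(x)} = 3^{4} = 81.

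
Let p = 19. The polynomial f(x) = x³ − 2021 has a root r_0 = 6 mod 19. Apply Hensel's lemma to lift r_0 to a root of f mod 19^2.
r_1 = 6 (mod 361)

Hensel: r_{i+1} = r_i − f(r_i)/f′(r_i) mod 19^{i+2}, where f′(x) = 3x². Iterate:
  r_0 = 6 (mod 19)
  r_1 = 6 (mod 361)
Final: r = 6 with f(r) ≡ 0 mod 19^2.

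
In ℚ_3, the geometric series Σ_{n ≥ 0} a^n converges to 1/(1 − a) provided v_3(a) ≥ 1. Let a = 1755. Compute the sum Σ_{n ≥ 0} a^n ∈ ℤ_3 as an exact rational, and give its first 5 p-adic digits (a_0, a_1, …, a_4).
Σ a^n = 1/(1 − a) = -1/1754;  first 5 digits = (1, 0, 0, 2, 0)

v_3(a) = 3 ≥ 1, so the series converges in ℤ_3 to 1/(1 − a) = 1/(1 − 1755) = -1/1754. Expand this rational in ℤ_3: compute digits iteratively via d_i = x_i mod 3, x_{i+1} = (x_i − d_i)/3. The first 5 digits are (1, 0, 0, 2, 0).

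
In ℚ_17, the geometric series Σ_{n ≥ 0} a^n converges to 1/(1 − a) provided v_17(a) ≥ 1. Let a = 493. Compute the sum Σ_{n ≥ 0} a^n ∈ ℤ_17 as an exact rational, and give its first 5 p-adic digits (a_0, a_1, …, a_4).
Σ a^n = 1/(1 − a) = -1/492;  first 5 digits = (1, 12, 9, 9, 5)

v_17(a) = 1 ≥ 1, so the series converges in ℤ_17 to 1/(1 − a) = 1/(1 − 493) = -1/492. Expand this rational in ℤ_17: compute digits iteratively via d_i = x_i mod 17, x_{i+1} = (x_i − d_i)/17. The first 5 digits are (1, 12, 9, 9, 5).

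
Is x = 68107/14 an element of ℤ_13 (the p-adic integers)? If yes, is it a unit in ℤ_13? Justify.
x ∈ ℤ_13 but not a unit; v_13(x) = 3 > 0

ℤ_13 = {x ∈ ℚ_13 : v_13(x) ≥ 0} and ℤ_13^× = {x ∈ ℤ_13 : v_13(x) = 0}. Here v_13(68107/14) = v_13(num) − v_13(den) = 3; compare against these criteria.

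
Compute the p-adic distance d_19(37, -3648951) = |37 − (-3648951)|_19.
d_19(37, -3648951) = 1/130321

Step 1 — x − y = 37 − (-3648951) = 3648988. Step 2 — v_19(3648988) = 4 (factor: 3648988 = (19^4 · 28); the sign does not affect v_p). Step 3 — |x − y|_19 = 19^{-4} = 1/130321.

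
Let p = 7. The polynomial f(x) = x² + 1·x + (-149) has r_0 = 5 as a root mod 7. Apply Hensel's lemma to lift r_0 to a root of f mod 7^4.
r_3 = 2350 (mod 2401)

Hensel: r_{i+1} = r_i − f(r_i)·(f′(r_i))^{-1} mod 7^{i+2}, f′(x) = 2x + 1. Iterate:
  r_0 = 5 (mod 7)
  r_1 = 47 (mod 49)
  r_2 = 292 (mod 343)
  r_3 = 2350 (mod 2401)
Final: r = 2350 satisfies f(r) ≡ 0 mod 7^4.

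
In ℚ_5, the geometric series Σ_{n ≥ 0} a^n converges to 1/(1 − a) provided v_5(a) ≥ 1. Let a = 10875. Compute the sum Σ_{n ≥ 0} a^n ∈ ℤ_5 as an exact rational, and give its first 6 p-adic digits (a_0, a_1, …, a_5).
Σ a^n = 1/(1 − a) = -1/10874;  first 6 digits = (1, 0, 0, 2, 2, 3)

v_5(a) = 3 ≥ 1, so the series converges in ℤ_5 to 1/(1 − a) = 1/(1 − 10875) = -1/10874. Expand this rational in ℤ_5: compute digits iteratively via d_i = x_i mod 5, x_{i+1} = (x_i − d_i)/5. The first 6 digits are (1, 0, 0, 2, 2, 3).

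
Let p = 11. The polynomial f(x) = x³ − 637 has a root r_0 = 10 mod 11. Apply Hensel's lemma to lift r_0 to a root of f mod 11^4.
r_3 = 11868 (mod 14641)

Hensel: r_{i+1} = r_i − f(r_i)/f′(r_i) mod 11^{i+2}, where f′(x) = 3x². Iterate:
  r_0 = 10 (mod 11)
  r_1 = 10 (mod 121)
  r_2 = 1220 (mod 1331)
  r_3 = 11868 (mod 14641)
Final: r = 11868 with f(r) ≡ 0 mod 11^4.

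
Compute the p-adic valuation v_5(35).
v_5(35) = 1

v_5(n) is the largest exponent k such that 5^k divides n. Factor out: 35 = 5^1 · 7. (Sign doesn't affect v_p.) So v_5(35) = 1.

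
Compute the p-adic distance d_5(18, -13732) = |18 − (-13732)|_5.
d_5(18, -13732) = 1/625

Step 1 — x − y = 18 − (-13732) = 13750. Step 2 — v_5(13750) = 4 (factor: 13750 = (5^4 · 22); the sign does not affect v_p). Step 3 — |x − y|_5 = 5^{-4} = 1/625.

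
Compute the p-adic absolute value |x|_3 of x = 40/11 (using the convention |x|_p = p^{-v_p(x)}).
|40/11|_3 = 1

Step 1 — compute v_3(x) by factoring powers of 3 out of the numerator and denominator: v_3(40/11) = 0. Step 2 — apply |x|_p = p^{-v_p(x)} = 3^{0} = 1.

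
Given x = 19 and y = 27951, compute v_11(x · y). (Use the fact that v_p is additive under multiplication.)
v_11(531069) = 3

v_p(x) = 0 (factor: 19 = 11^0 · 19); v_p(y) = 3 (factor: 27951 = 11^3 · 21). Additivity: v_p(xy) = v_p(x) + v_p(y) = 0 + 3 = 3. (Direct check: xy = 531069 = 11^3 · (399).)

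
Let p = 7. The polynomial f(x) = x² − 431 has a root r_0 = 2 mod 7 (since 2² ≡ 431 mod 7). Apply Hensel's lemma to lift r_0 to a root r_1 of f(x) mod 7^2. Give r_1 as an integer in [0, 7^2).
r_1 = 23 (mod 49)

Hensel's recurrence: r_{i+1} = r_i − f(r_i)·(f′(r_i))^{-1} mod 7^{i+2}, with f′(x) = 2x. Iterate:
  r_0 = 2 (mod 7)
  r_1 = 23 (mod 49)
Final: r_1 = 23, and one checks f(r_1) ≡ 0 mod 7^2.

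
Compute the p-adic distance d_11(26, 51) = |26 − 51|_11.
d_11(26, 51) = 1

Step 1 — x − y = 26 − 51 = -25. Step 2 — v_11(-25) = 0 (factor: -25 = −(11^0 · 25); the sign does not affect v_p). Step 3 — |x − y|_11 = 11^{0} = 1.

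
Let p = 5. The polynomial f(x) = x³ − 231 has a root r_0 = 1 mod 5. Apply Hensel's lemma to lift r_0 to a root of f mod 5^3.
r_2 = 61 (mod 125)

Hensel: r_{i+1} = r_i − f(r_i)/f′(r_i) mod 5^{i+2}, where f′(x) = 3x². Iterate:
  r_0 = 1 (mod 5)
  r_1 = 11 (mod 25)
  r_2 = 61 (mod 125)
Final: r = 61 with f(r) ≡ 0 mod 5^3.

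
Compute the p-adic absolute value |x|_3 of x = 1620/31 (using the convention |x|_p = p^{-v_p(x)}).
|1620/31|_3 = 1/81

Step 1 — compute v_3(x) by factoring powers of 3 out of the numerator and denominator: v_3(1620/31) = 4. Step 2 — apply |x|_p = p^{-v_p(x)} = 3^{-4} = 1/81.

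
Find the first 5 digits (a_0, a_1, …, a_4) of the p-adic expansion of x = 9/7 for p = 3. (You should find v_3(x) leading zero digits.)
(a_0, …, a_4) = (0, 0, 1, 1, 0)

v_3(9/7) = 2, so a_0 = ... = a_1 = 0. Factor out: x = 3^2 · u with u = 1/7 a unit in ℤ_3. Expand u iteratively via a_{v+i} = u_i mod 3, u_{i+1} = (u_i − a_{v+i})/3:
  u_0 = 1/7;  a_2 = 1;  u_1 = (u_0 − 1)/3 = -2/7
  u_1 = -2/7;  a_3 = 1;  u_2 = (u_1 − 1)/3 = -3/7
  u_2 = -3/7;  a_4 = 0;  u_3 = (u_2 − 0)/3 = -1/7
Digits: (0, 0, 1, 1, 0).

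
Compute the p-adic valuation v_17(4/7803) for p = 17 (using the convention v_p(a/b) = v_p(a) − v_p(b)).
v_17(4/7803) = -2

Factor powers of 17 from the numerator and denominator of the reduced fraction: 4 = 17^0 · 4 and 7803 = 17^2 · 27. Apply v_p(a/b) = v_p(a) − v_p(b): v_17(4/7803) = 0 − 2 = -2.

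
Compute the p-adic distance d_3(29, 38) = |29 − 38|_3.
d_3(29, 38) = 1/9

Step 1 — x − y = 29 − 38 = -9. Step 2 — v_3(-9) = 2 (factor: -9 = −(3^2 · 1); the sign does not affect v_p). Step 3 — |x − y|_3 = 3^{-2} = 1/9.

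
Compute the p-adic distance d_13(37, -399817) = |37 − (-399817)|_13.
d_13(37, -399817) = 1/28561

Step 1 — x − y = 37 − (-399817) = 399854. Step 2 — v_13(399854) = 4 (factor: 399854 = (13^4 · 14); the sign does not affect v_p). Step 3 — |x − y|_13 = 13^{-4} = 1/28561.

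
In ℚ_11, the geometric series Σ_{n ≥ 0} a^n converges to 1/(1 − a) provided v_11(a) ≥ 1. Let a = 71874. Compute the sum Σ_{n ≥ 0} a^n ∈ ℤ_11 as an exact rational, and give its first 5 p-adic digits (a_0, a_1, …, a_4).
Σ a^n = 1/(1 − a) = -1/71873;  first 5 digits = (1, 0, 0, 10, 4)

v_11(a) = 3 ≥ 1, so the series converges in ℤ_11 to 1/(1 − a) = 1/(1 − 71874) = -1/71873. Expand this rational in ℤ_11: compute digits iteratively via d_i = x_i mod 11, x_{i+1} = (x_i − d_i)/11. The first 5 digits are (1, 0, 0, 10, 4).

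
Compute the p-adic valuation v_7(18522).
v_7(18522) = 3

v_7(n) is the largest exponent k such that 7^k divides n. Factor out: 18522 = 7^3 · 54. (Sign doesn't affect v_p.) So v_7(18522) = 3.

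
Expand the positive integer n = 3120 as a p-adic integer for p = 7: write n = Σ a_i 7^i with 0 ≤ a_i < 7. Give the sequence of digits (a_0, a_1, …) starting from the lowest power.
(a_0, a_1, …) = (5, 4, 0, 2, 1)

Repeated division by 7 gives the digits low-to-high: 3120 = 5 + 4·7^1 + 2·7^3 + 1·7^4. Digit sequence: (5, 4, 0, 2, 1).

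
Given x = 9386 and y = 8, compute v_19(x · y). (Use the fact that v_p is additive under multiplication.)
v_19(75088) = 2

v_p(x) = 2 (factor: 9386 = 19^2 · 26); v_p(y) = 0 (factor: 8 = 19^0 · 8). Additivity: v_p(xy) = v_p(x) + v_p(y) = 2 + 0 = 2. (Direct check: xy = 75088 = 19^2 · (208).)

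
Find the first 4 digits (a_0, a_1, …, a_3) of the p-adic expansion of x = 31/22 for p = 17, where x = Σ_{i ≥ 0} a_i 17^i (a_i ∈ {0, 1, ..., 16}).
(a_0, …, a_3) = (13, 14, 3, 16)

v_17(31/22) = 0 (numerator and denominator both coprime to 17), so x ∈ ℤ_17^×. Compute digits iteratively via a_i = x_i mod 17, x_{i+1} = (x_i − a_i)/17, with x_0 = x:
  x_0 = 31/22;  a_0 = 13;  x_1 = (x_0 − 13)/17 = -15/22
  x_1 = -15/22;  a_1 = 14;  x_2 = (x_1 − 14)/17 = -19/22
  x_2 = -19/22;  a_2 = 3;  x_3 = (x_2 − 3)/17 = -5/22
  x_3 = -5/22;  a_3 = 16;  x_4 = (x_3 − 16)/17 = -21/22
Digits: (13, 14, 3, 16).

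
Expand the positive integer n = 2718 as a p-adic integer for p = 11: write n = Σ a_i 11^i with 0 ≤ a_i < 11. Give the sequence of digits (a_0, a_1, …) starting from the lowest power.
(a_0, a_1, …) = (1, 5, 0, 2)

Repeated division by 11 gives the digits low-to-high: 2718 = 1 + 5·11^1 + 2·11^3. Digit sequence: (1, 5, 0, 2).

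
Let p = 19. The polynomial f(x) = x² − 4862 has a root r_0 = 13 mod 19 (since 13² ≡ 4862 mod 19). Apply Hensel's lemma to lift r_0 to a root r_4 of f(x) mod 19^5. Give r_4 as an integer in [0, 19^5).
r_4 = 1498885 (mod 2476099)

Hensel's recurrence: r_{i+1} = r_i − f(r_i)·(f′(r_i))^{-1} mod 19^{i+2}, with f′(x) = 2x. Iterate:
  r_0 = 13 (mod 19)
  r_1 = 13 (mod 361)
  r_2 = 3623 (mod 6859)
  r_3 = 65354 (mod 130321)
  r_4 = 1498885 (mod 2476099)
Final: r_4 = 1498885, and one checks f(r_4) ≡ 0 mod 19^5.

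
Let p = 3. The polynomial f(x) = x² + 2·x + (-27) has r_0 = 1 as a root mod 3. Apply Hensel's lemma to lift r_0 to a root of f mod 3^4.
r_3 = 25 (mod 81)

Hensel: r_{i+1} = r_i − f(r_i)·(f′(r_i))^{-1} mod 3^{i+2}, f′(x) = 2x + 2. Iterate:
  r_0 = 1 (mod 3)
  r_1 = 7 (mod 9)
  r_2 = 25 (mod 27)
  r_3 = 25 (mod 81)
Final: r = 25 satisfies f(r) ≡ 0 mod 3^4.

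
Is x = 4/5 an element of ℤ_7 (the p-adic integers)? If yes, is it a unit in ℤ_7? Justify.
x ∈ ℤ_7^× (unit); v_7(x) = 0

ℤ_7 = {x ∈ ℚ_7 : v_7(x) ≥ 0} and ℤ_7^× = {x ∈ ℤ_7 : v_7(x) = 0}. Here v_7(4/5) = v_7(num) − v_7(den) = 0; compare against these criteria.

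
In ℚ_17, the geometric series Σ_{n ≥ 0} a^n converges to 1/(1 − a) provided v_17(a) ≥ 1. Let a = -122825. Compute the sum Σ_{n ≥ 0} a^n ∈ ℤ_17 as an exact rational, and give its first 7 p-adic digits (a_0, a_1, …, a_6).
Σ a^n = 1/(1 − a) = 1/122826;  first 7 digits = (1, 0, 0, 9, 15, 16, 12)

v_17(a) = 3 ≥ 1, so the series converges in ℤ_17 to 1/(1 − a) = 1/(1 − (-122825)) = 1/122826. Expand this rational in ℤ_17: compute digits iteratively via d_i = x_i mod 17, x_{i+1} = (x_i − d_i)/17. The first 7 digits are (1, 0, 0, 9, 15, 16, 12).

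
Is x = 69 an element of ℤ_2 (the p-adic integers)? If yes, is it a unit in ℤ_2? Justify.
x ∈ ℤ_2^× (unit); v_2(x) = 0

ℤ_2 = {x ∈ ℚ_2 : v_2(x) ≥ 0} and ℤ_2^× = {x ∈ ℤ_2 : v_2(x) = 0}. Here v_2(69) = v_2(num) − v_2(den) = 0; compare against these criteria.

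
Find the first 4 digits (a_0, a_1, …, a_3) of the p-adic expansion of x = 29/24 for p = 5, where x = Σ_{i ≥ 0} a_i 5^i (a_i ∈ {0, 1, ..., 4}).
(a_0, …, a_3) = (1, 4, 4, 3)

v_5(29/24) = 0 (numerator and denominator both coprime to 5), so x ∈ ℤ_5^×. Compute digits iteratively via a_i = x_i mod 5, x_{i+1} = (x_i − a_i)/5, with x_0 = x:
  x_0 = 29/24;  a_0 = 1;  x_1 = (x_0 − 1)/5 = 1/24
  x_1 = 1/24;  a_1 = 4;  x_2 = (x_1 − 4)/5 = -19/24
  x_2 = -19/24;  a_2 = 4;  x_3 = (x_2 − 4)/5 = -23/24
  x_3 = -23/24;  a_3 = 3;  x_4 = (x_3 − 3)/5 = -19/24
Digits: (1, 4, 4, 3).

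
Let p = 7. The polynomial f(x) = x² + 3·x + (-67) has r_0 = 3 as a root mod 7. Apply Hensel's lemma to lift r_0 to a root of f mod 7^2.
r_1 = 3 (mod 49)

Hensel: r_{i+1} = r_i − f(r_i)·(f′(r_i))^{-1} mod 7^{i+2}, f′(x) = 2x + 3. Iterate:
  r_0 = 3 (mod 7)
  r_1 = 3 (mod 49)
Final: r = 3 satisfies f(r) ≡ 0 mod 7^2.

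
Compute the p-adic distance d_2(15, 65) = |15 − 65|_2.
d_2(15, 65) = 1/2

Step 1 — x − y = 15 − 65 = -50. Step 2 — v_2(-50) = 1 (factor: -50 = −(2^1 · 25); the sign does not affect v_p). Step 3 — |x − y|_2 = 2^{-1} = 1/2.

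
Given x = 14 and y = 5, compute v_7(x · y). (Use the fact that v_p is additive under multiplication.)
v_7(70) = 1

v_p(x) = 1 (factor: 14 = 7^1 · 2); v_p(y) = 0 (factor: 5 = 7^0 · 5). Additivity: v_p(xy) = v_p(x) + v_p(y) = 1 + 0 = 1. (Direct check: xy = 70 = 7^1 · (10).)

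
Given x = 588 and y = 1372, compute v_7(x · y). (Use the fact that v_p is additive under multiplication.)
v_7(806736) = 5

v_p(x) = 2 (factor: 588 = 7^2 · 12); v_p(y) = 3 (factor: 1372 = 7^3 · 4). Additivity: v_p(xy) = v_p(x) + v_p(y) = 2 + 3 = 5. (Direct check: xy = 806736 = 7^5 · (48).)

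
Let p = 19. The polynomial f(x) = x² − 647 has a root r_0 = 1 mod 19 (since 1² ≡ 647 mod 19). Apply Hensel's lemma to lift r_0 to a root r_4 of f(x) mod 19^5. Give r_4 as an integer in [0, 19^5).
r_4 = 637489 (mod 2476099)

Hensel's recurrence: r_{i+1} = r_i − f(r_i)·(f′(r_i))^{-1} mod 19^{i+2}, with f′(x) = 2x. Iterate:
  r_0 = 1 (mod 19)
  r_1 = 324 (mod 361)
  r_2 = 6461 (mod 6859)
  r_3 = 116205 (mod 130321)
  r_4 = 637489 (mod 2476099)
Final: r_4 = 637489, and one checks f(r_4) ≡ 0 mod 19^5.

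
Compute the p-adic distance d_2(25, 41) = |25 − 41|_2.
d_2(25, 41) = 1/16

Step 1 — x − y = 25 − 41 = -16. Step 2 — v_2(-16) = 4 (factor: -16 = −(2^4 · 1); the sign does not affect v_p). Step 3 — |x − y|_2 = 2^{-4} = 1/16.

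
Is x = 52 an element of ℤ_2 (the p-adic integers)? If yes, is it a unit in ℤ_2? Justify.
x ∈ ℤ_2 but not a unit; v_2(x) = 2 > 0

ℤ_2 = {x ∈ ℚ_2 : v_2(x) ≥ 0} and ℤ_2^× = {x ∈ ℤ_2 : v_2(x) = 0}. Here v_2(52) = v_2(num) − v_2(den) = 2; compare against these criteria.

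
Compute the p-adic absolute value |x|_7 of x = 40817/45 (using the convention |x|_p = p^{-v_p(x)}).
|40817/45|_7 = 1/2401

Step 1 — compute v_7(x) by factoring powers of 7 out of the numerator and denominator: v_7(40817/45) = 4. Step 2 — apply |x|_p = p^{-v_p(x)} = 7^{-4} = 1/2401.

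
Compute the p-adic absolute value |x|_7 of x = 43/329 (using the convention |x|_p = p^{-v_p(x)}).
|43/329|_7 = 7

Step 1 — compute v_7(x) by factoring powers of 7 out of the numerator and denominator: v_7(43/329) = -1. Step 2 — apply |x|_p = p^{-v_p(x)} = 7^{1} = 7.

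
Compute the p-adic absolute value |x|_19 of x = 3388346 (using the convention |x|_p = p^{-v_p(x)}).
|3388346|_19 = 1/130321

Step 1 — compute v_19(x) by factoring powers of 19 out of the numerator and denominator: v_19(3388346) = 4. Step 2 — apply |x|_p = p^{-v_p(x)} = 19^{-4} = 1/130321.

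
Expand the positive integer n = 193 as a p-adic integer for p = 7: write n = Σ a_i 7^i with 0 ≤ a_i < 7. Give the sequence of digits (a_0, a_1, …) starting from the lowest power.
(a_0, a_1, …) = (4, 6, 3)

Repeated division by 7 gives the digits low-to-high: 193 = 4 + 6·7^1 + 3·7^2. Digit sequence: (4, 6, 3).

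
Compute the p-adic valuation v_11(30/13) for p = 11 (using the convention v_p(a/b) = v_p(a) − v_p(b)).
v_11(30/13) = 0

Factor powers of 11 from the numerator and denominator of the reduced fraction: 30 = 11^0 · 30 and 13 = 11^0 · 13. Apply v_p(a/b) = v_p(a) − v_p(b): v_11(30/13) = 0 − 0 = 0.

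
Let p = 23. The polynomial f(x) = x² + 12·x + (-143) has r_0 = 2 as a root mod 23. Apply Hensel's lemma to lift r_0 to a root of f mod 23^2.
r_1 = 439 (mod 529)

Hensel: r_{i+1} = r_i − f(r_i)·(f′(r_i))^{-1} mod 23^{i+2}, f′(x) = 2x + 12. Iterate:
  r_0 = 2 (mod 23)
  r_1 = 439 (mod 529)
Final: r = 439 satisfies f(r) ≡ 0 mod 23^2.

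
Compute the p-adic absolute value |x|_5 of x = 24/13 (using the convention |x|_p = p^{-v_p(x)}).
|24/13|_5 = 1

Step 1 — compute v_5(x) by factoring powers of 5 out of the numerator and denominator: v_5(24/13) = 0. Step 2 — apply |x|_p = p^{-v_p(x)} = 5^{0} = 1.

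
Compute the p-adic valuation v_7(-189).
v_7(-189) = 1

v_7(n) is the largest exponent k such that 7^k divides n. Factor out: -189 = -7^1 · 27. (Sign doesn't affect v_p.) So v_7(-189) = 1.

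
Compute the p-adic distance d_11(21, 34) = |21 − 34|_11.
d_11(21, 34) = 1

Step 1 — x − y = 21 − 34 = -13. Step 2 — v_11(-13) = 0 (factor: -13 = −(11^0 · 13); the sign does not affect v_p). Step 3 — |x − y|_11 = 11^{0} = 1.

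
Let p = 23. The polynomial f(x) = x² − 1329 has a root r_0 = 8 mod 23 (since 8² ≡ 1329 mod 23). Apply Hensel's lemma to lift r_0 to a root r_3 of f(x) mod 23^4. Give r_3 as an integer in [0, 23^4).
r_3 = 101093 (mod 279841)

Hensel's recurrence: r_{i+1} = r_i − f(r_i)·(f′(r_i))^{-1} mod 23^{i+2}, with f′(x) = 2x. Iterate:
  r_0 = 8 (mod 23)
  r_1 = 54 (mod 529)
  r_2 = 3757 (mod 12167)
  r_3 = 101093 (mod 279841)
Final: r_3 = 101093, and one checks f(r_3) ≡ 0 mod 23^4.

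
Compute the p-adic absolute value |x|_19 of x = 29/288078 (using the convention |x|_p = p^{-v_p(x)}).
|29/288078|_19 = 6859

Step 1 — compute v_19(x) by factoring powers of 19 out of the numerator and denominator: v_19(29/288078) = -3. Step 2 — apply |x|_p = p^{-v_p(x)} = 19^{3} = 6859.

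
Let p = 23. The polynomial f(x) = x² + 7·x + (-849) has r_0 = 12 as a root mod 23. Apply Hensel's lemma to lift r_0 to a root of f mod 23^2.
r_1 = 288 (mod 529)

Hensel: r_{i+1} = r_i − f(r_i)·(f′(r_i))^{-1} mod 23^{i+2}, f′(x) = 2x + 7. Iterate:
  r_0 = 12 (mod 23)
  r_1 = 288 (mod 529)
Final: r = 288 satisfies f(r) ≡ 0 mod 23^2.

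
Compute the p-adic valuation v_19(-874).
v_19(-874) = 1

v_19(n) is the largest exponent k such that 19^k divides n. Factor out: -874 = -19^1 · 46. (Sign doesn't affect v_p.) So v_19(-874) = 1.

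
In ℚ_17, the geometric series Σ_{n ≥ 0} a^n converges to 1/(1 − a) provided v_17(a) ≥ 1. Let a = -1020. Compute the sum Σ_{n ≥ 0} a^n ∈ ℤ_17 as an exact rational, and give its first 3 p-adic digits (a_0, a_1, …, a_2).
Σ a^n = 1/(1 − a) = 1/1021;  first 3 digits = (1, 8, 9)

v_17(a) = 1 ≥ 1, so the series converges in ℤ_17 to 1/(1 − a) = 1/(1 − (-1020)) = 1/1021. Expand this rational in ℤ_17: compute digits iteratively via d_i = x_i mod 17, x_{i+1} = (x_i − d_i)/17. The first 3 digits are (1, 8, 9).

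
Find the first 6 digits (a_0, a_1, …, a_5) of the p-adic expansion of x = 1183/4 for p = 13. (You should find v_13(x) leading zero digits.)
(a_0, …, a_5) = (0, 0, 5, 3, 3, 3)

v_13(1183/4) = 2, so a_0 = ... = a_1 = 0. Factor out: x = 13^2 · u with u = 7/4 a unit in ℤ_13. Expand u iteratively via a_{v+i} = u_i mod 13, u_{i+1} = (u_i − a_{v+i})/13:
  u_0 = 7/4;  a_2 = 5;  u_1 = (u_0 − 5)/13 = -1/4
  u_1 = -1/4;  a_3 = 3;  u_2 = (u_1 − 3)/13 = -1/4
  u_2 = -1/4;  a_4 = 3;  u_3 = (u_2 − 3)/13 = -1/4
  u_3 = -1/4;  a_5 = 3;  u_4 = (u_3 − 3)/13 = -1/4
Digits: (0, 0, 5, 3, 3, 3).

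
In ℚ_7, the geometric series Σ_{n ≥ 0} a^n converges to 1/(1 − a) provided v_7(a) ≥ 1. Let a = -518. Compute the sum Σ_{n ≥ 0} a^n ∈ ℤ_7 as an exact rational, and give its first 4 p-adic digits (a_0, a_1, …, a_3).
Σ a^n = 1/(1 − a) = 1/519;  first 4 digits = (1, 3, 5, 2)

v_7(a) = 1 ≥ 1, so the series converges in ℤ_7 to 1/(1 − a) = 1/(1 − (-518)) = 1/519. Expand this rational in ℤ_7: compute digits iteratively via d_i = x_i mod 7, x_{i+1} = (x_i − d_i)/7. The first 4 digits are (1, 3, 5, 2).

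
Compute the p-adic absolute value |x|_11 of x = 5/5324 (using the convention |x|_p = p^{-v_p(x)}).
|5/5324|_11 = 1331

Step 1 — compute v_11(x) by factoring powers of 11 out of the numerator and denominator: v_11(5/5324) = -3. Step 2 — apply |x|_p = p^{-v_p(x)} = 11^{3} = 1331.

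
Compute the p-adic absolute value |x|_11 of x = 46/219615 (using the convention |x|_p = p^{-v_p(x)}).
|46/219615|_11 = 14641

Step 1 — compute v_11(x) by factoring powers of 11 out of the numerator and denominator: v_11(46/219615) = -4. Step 2 — apply |x|_p = p^{-v_p(x)} = 11^{4} = 14641.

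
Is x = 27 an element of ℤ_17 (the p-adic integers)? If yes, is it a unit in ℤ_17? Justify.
x ∈ ℤ_17^× (unit); v_17(x) = 0

ℤ_17 = {x ∈ ℚ_17 : v_17(x) ≥ 0} and ℤ_17^× = {x ∈ ℤ_17 : v_17(x) = 0}. Here v_17(27) = v_17(num) − v_17(den) = 0; compare against these criteria.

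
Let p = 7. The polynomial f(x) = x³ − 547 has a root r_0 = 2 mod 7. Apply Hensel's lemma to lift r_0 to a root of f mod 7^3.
r_2 = 247 (mod 343)

Hensel: r_{i+1} = r_i − f(r_i)/f′(r_i) mod 7^{i+2}, where f′(x) = 3x². Iterate:
  r_0 = 2 (mod 7)
  r_1 = 2 (mod 49)
  r_2 = 247 (mod 343)
Final: r = 247 with f(r) ≡ 0 mod 7^3.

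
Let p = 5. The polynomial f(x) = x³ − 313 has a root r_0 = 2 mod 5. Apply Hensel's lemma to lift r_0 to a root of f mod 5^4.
r_3 = 592 (mod 625)

Hensel: r_{i+1} = r_i − f(r_i)/f′(r_i) mod 5^{i+2}, where f′(x) = 3x². Iterate:
  r_0 = 2 (mod 5)
  r_1 = 17 (mod 25)
  r_2 = 92 (mod 125)
  r_3 = 592 (mod 625)
Final: r = 592 with f(r) ≡ 0 mod 5^4.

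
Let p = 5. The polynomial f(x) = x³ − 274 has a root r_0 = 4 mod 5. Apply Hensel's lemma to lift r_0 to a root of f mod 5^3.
r_2 = 49 (mod 125)

Hensel: r_{i+1} = r_i − f(r_i)/f′(r_i) mod 5^{i+2}, where f′(x) = 3x². Iterate:
  r_0 = 4 (mod 5)
  r_1 = 24 (mod 25)
  r_2 = 49 (mod 125)
Final: r = 49 with f(r) ≡ 0 mod 5^3.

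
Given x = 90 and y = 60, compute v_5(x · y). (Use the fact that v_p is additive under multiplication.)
v_5(5400) = 2

v_p(x) = 1 (factor: 90 = 5^1 · 18); v_p(y) = 1 (factor: 60 = 5^1 · 12). Additivity: v_p(xy) = v_p(x) + v_p(y) = 1 + 1 = 2. (Direct check: xy = 5400 = 5^2 · (216).)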